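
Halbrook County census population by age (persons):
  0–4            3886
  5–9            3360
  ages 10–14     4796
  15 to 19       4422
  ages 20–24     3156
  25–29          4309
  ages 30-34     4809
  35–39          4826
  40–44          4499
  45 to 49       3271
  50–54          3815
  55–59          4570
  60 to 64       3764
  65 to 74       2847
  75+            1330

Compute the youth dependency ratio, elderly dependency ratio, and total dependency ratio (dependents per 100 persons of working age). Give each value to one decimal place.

Youth dependency ratio: 29.1
Old-age dependency ratio: 10.1
Total dependency ratio: 39.1

0–14: 3886 + 3360 + 4796 = 12042
15–64: 4422 + 3156 + 4309 + 4809 + 4826 + 4499 + 3271 + 3815 + 4570 + 3764 = 41441
65+: 2847 + 1330 = 4177
Youth dependency ratio = 12042 / 41441 × 100 = 29.1
Old-age dependency ratio = 4177 / 41441 × 100 = 10.1
Total dependency ratio = (12042 + 4177) / 41441 × 100 = 16219 / 41441 × 100 = 39.1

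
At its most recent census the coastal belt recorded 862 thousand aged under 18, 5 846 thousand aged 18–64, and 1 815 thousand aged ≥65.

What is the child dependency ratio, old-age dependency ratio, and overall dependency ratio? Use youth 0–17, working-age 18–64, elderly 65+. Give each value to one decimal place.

Youth dependency ratio: 14.7
Old-age dependency ratio: 31.0
Total dependency ratio: 45.8

Youth dependency ratio = 862 / 5 846 × 100 = 14.7
Old-age dependency ratio = 1 815 / 5 846 × 100 = 31.0
Total dependency ratio = (862 + 1 815) / 5 846 × 100 = 2 677 / 5 846 × 100 = 45.8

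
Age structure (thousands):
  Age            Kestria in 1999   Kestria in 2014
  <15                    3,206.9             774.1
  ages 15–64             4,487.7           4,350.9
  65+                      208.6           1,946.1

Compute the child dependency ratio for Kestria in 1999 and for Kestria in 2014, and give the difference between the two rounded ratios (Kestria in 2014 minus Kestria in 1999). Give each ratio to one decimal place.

Kestria in 1999: 3,206.9 / 4,487.7 × 100 = 71.5
Kestria in 2014: 774.1 / 4,350.9 × 100 = 17.8

Kestria in 1999: 71.5
Kestria in 2014: 17.8
Difference: -53.7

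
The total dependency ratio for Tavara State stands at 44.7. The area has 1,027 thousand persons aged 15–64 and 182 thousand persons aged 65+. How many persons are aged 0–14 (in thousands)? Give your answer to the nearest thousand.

Total dependency ratio = (youth + elderly) / working-age × 100
44.7 = (Y + 182) / 1,027 × 100
⇒ 277

Aged 0–14: 277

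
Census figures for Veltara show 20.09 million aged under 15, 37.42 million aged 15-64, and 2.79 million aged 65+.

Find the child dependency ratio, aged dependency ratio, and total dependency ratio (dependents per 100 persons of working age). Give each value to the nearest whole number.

Youth dependency ratio: 54
Old-age dependency ratio: 7
Total dependency ratio: 61

Youth dependency ratio = 20.09 / 37.42 × 100 = 54
Old-age dependency ratio = 2.79 / 37.42 × 100 = 7
Total dependency ratio = (20.09 + 2.79) / 37.42 × 100 = 22.88 / 37.42 × 100 = 61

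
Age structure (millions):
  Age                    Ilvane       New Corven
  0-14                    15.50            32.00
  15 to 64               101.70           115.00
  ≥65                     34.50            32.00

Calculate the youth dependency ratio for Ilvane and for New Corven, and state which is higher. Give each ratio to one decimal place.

Ilvane: 15.50 / 101.70 × 100 = 15.2
New Corven: 32.00 / 115.00 × 100 = 27.8

Ilvane: 15.2
New Corven: 27.8
Higher: New Corven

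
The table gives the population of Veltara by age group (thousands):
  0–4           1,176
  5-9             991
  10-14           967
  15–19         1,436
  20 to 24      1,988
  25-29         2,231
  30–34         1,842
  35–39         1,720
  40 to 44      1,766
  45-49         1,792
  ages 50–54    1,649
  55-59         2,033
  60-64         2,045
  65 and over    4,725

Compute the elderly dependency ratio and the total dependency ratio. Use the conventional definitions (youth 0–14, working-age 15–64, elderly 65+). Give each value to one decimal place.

0–14: 1,176 + 991 + 967 = 3,134
15–64: 1,436 + 1,988 + 2,231 + 1,842 + 1,720 + 1,766 + 1,792 + 1,649 + 2,033 + 2,045 = 18,502
65+: 4,725
Old-age dependency ratio = 4,725 / 18,502 × 100 = 25.5
Total dependency ratio = (3,134 + 4,725) / 18,502 × 100 = 7,859 / 18,502 × 100 = 42.5

Old-age dependency ratio: 25.5
Total dependency ratio: 42.5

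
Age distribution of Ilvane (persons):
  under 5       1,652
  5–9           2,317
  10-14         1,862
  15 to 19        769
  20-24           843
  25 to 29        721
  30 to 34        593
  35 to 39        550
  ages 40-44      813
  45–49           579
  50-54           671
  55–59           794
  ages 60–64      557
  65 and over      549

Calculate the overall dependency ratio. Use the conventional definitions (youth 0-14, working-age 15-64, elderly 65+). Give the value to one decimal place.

Total dependency ratio: 92.6

0–14: 1,652 + 2,317 + 1,862 = 5,831
15–64: 769 + 843 + 721 + 593 + 550 + 813 + 579 + 671 + 794 + 557 = 6,890
65+: 549
Total dependency ratio = (5,831 + 549) / 6,890 × 100 = 6,380 / 6,890 × 100 = 92.6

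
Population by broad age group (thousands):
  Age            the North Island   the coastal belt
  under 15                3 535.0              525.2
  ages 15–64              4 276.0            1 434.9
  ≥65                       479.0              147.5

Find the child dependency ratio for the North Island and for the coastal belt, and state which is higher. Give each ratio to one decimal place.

the North Island: 82.7
the coastal belt: 36.6
Higher: the North Island

the North Island: 3 535.0 / 4 276.0 × 100 = 82.7
the coastal belt: 525.2 / 1 434.9 × 100 = 36.6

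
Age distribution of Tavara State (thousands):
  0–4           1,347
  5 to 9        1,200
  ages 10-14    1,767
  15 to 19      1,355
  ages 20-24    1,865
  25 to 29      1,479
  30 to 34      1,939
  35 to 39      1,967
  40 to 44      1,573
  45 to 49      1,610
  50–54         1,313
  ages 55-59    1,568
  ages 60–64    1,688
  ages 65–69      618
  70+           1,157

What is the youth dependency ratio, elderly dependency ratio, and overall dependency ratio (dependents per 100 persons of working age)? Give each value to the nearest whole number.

0–14: 1,347 + 1,200 + 1,767 = 4,314
15–64: 1,355 + 1,865 + 1,479 + 1,939 + 1,967 + 1,573 + 1,610 + 1,313 + 1,568 + 1,688 = 16,357
65+: 618 + 1,157 = 1,775
Youth dependency ratio = 4,314 / 16,357 × 100 = 26
Old-age dependency ratio = 1,775 / 16,357 × 100 = 11
Total dependency ratio = (4,314 + 1,775) / 16,357 × 100 = 6,089 / 16,357 × 100 = 37

Youth dependency ratio: 26
Old-age dependency ratio: 11
Total dependency ratio: 37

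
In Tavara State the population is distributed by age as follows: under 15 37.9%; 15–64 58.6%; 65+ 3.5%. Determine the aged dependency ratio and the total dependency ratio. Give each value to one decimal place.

Old-age dependency ratio = 3.5 / 58.6 × 100 = 6.0
Total dependency ratio = (37.9 + 3.5) / 58.6 × 100 = 41.4 / 58.6 × 100 = 70.6

Old-age dependency ratio: 6.0
Total dependency ratio: 70.6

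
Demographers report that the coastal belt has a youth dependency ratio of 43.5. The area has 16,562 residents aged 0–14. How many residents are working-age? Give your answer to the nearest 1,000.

Youth dependency ratio = youth / working-age × 100
43.5 = 16,562 / W × 100
⇒ 38,000

Working-age: 38,000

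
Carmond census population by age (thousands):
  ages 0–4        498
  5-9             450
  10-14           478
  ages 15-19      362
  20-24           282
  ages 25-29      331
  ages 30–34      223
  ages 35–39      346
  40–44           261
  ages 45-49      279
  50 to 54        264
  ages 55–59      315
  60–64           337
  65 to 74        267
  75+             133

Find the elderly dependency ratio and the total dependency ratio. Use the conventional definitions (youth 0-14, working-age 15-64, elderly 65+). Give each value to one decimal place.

0–14: 498 + 450 + 478 = 1,426
15–64: 362 + 282 + 331 + 223 + 346 + 261 + 279 + 264 + 315 + 337 = 3,000
65+: 267 + 133 = 400
Old-age dependency ratio = 400 / 3,000 × 100 = 13.3
Total dependency ratio = (1,426 + 400) / 3,000 × 100 = 1,826 / 3,000 × 100 = 60.9

Old-age dependency ratio: 13.3
Total dependency ratio: 60.9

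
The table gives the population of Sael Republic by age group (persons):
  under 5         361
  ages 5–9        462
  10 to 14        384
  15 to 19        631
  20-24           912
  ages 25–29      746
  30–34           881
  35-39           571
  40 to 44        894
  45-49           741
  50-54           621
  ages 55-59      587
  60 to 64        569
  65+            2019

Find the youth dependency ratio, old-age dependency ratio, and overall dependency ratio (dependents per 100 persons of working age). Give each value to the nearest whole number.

0–14: 361 + 462 + 384 = 1207
15–64: 631 + 912 + 746 + 881 + 571 + 894 + 741 + 621 + 587 + 569 = 7153
65+: 2019
Youth dependency ratio = 1207 / 7153 × 100 = 17
Old-age dependency ratio = 2019 / 7153 × 100 = 28
Total dependency ratio = (1207 + 2019) / 7153 × 100 = 3226 / 7153 × 100 = 45

Youth dependency ratio: 17
Old-age dependency ratio: 28
Total dependency ratio: 45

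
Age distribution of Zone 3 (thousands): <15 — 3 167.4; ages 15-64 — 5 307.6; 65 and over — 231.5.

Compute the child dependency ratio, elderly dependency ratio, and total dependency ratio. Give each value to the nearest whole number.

Youth dependency ratio: 60
Old-age dependency ratio: 4
Total dependency ratio: 64

Youth dependency ratio = 3 167.4 / 5 307.6 × 100 = 60
Old-age dependency ratio = 231.5 / 5 307.6 × 100 = 4
Total dependency ratio = (3 167.4 + 231.5) / 5 307.6 × 100 = 3 398.9 / 5 307.6 × 100 = 64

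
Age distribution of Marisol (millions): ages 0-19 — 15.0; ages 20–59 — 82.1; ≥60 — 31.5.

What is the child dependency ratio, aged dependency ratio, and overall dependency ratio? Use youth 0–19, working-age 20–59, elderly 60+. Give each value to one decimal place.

Youth dependency ratio: 18.3
Old-age dependency ratio: 38.4
Total dependency ratio: 56.6

Youth dependency ratio = 15.0 / 82.1 × 100 = 18.3
Old-age dependency ratio = 31.5 / 82.1 × 100 = 38.4
Total dependency ratio = (15.0 + 31.5) / 82.1 × 100 = 46.5 / 82.1 × 100 = 56.6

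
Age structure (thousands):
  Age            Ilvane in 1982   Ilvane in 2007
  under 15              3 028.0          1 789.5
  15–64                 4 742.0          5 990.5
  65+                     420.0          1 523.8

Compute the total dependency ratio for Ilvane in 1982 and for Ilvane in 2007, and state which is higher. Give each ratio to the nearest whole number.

Ilvane in 1982: (3 028.0 + 420.0) / 4 742.0 × 100 = 3 448.0 / 4 742.0 × 100 = 73
Ilvane in 2007: (1 789.5 + 1 523.8) / 5 990.5 × 100 = 3 313.3 / 5 990.5 × 100 = 55

Ilvane in 1982: 73
Ilvane in 2007: 55
Higher: Ilvane in 1982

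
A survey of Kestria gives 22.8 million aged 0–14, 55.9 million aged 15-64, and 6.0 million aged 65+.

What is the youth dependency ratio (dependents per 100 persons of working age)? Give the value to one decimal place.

Youth dependency ratio: 40.8

Youth dependency ratio = 22.8 / 55.9 × 100 = 40.8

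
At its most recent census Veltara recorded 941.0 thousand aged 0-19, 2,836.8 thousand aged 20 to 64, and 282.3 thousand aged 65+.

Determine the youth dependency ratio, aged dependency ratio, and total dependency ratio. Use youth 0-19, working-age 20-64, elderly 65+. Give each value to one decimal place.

Youth dependency ratio: 33.2
Old-age dependency ratio: 10.0
Total dependency ratio: 43.1

Youth dependency ratio = 941.0 / 2,836.8 × 100 = 33.2
Old-age dependency ratio = 282.3 / 2,836.8 × 100 = 10.0
Total dependency ratio = (941.0 + 282.3) / 2,836.8 × 100 = 1,223.3 / 2,836.8 × 100 = 43.1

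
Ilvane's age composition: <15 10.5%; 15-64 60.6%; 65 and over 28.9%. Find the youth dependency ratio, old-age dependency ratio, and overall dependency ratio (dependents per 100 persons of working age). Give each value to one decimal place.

Youth dependency ratio: 17.3
Old-age dependency ratio: 47.7
Total dependency ratio: 65.0

Youth dependency ratio = 10.5 / 60.6 × 100 = 17.3
Old-age dependency ratio = 28.9 / 60.6 × 100 = 47.7
Total dependency ratio = (10.5 + 28.9) / 60.6 × 100 = 39.4 / 60.6 × 100 = 65.0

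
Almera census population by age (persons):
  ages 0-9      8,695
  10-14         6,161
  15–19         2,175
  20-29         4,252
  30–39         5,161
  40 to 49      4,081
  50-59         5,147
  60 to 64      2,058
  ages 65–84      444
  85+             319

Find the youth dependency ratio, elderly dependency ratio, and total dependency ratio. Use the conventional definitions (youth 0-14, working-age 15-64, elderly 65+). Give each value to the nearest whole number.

Youth dependency ratio: 65
Old-age dependency ratio: 3
Total dependency ratio: 68

0–14: 8,695 + 6,161 = 14,856
15–64: 2,175 + 4,252 + 5,161 + 4,081 + 5,147 + 2,058 = 22,874
65+: 444 + 319 = 763
Youth dependency ratio = 14,856 / 22,874 × 100 = 65
Old-age dependency ratio = 763 / 22,874 × 100 = 3
Total dependency ratio = (14,856 + 763) / 22,874 × 100 = 15,619 / 22,874 × 100 = 68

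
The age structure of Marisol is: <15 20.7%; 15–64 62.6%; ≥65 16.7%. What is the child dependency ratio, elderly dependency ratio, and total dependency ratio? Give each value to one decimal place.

Youth dependency ratio: 33.1
Old-age dependency ratio: 26.7
Total dependency ratio: 59.7

Youth dependency ratio = 20.7 / 62.6 × 100 = 33.1
Old-age dependency ratio = 16.7 / 62.6 × 100 = 26.7
Total dependency ratio = (20.7 + 16.7) / 62.6 × 100 = 37.4 / 62.6 × 100 = 59.7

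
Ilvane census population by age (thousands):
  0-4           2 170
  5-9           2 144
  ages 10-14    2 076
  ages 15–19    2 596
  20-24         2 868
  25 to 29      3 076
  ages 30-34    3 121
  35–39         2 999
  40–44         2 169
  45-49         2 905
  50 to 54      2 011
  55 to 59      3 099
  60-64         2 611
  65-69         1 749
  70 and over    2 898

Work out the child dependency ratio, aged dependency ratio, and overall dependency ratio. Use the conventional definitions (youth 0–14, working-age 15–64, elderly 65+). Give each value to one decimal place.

0–14: 2 170 + 2 144 + 2 076 = 6 390
15–64: 2 596 + 2 868 + 3 076 + 3 121 + 2 999 + 2 169 + 2 905 + 2 011 + 3 099 + 2 611 = 27 455
65+: 1 749 + 2 898 = 4 647
Youth dependency ratio = 6 390 / 27 455 × 100 = 23.3
Old-age dependency ratio = 4 647 / 27 455 × 100 = 16.9
Total dependency ratio = (6 390 + 4 647) / 27 455 × 100 = 11 037 / 27 455 × 100 = 40.2

Youth dependency ratio: 23.3
Old-age dependency ratio: 16.9
Total dependency ratio: 40.2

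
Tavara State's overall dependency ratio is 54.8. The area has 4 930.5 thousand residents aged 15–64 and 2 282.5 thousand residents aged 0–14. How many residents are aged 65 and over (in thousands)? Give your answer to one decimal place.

Total dependency ratio = (youth + elderly) / working-age × 100
54.8 = (2 282.5 + E) / 4 930.5 × 100
⇒ 419.4

Aged 65 and over: 419.4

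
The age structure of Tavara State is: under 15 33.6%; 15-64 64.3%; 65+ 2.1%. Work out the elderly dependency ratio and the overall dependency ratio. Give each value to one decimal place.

Old-age dependency ratio: 3.3
Total dependency ratio: 55.5

Old-age dependency ratio = 2.1 / 64.3 × 100 = 3.3
Total dependency ratio = (33.6 + 2.1) / 64.3 × 100 = 35.7 / 64.3 × 100 = 55.5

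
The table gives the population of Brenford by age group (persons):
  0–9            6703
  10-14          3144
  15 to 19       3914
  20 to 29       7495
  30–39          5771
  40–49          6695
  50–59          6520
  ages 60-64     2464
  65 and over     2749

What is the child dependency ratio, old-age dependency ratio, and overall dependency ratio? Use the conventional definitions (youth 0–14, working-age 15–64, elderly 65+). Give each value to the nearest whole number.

Youth dependency ratio: 30
Old-age dependency ratio: 8
Total dependency ratio: 38

0–14: 6703 + 3144 = 9847
15–64: 3914 + 7495 + 5771 + 6695 + 6520 + 2464 = 32859
65+: 2749
Youth dependency ratio = 9847 / 32859 × 100 = 30
Old-age dependency ratio = 2749 / 32859 × 100 = 8
Total dependency ratio = (9847 + 2749) / 32859 × 100 = 12596 / 32859 × 100 = 38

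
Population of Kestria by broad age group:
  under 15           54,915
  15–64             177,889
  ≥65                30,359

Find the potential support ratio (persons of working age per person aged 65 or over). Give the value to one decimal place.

Potential support ratio = 177,889 / 30,359 = 5.9

Potential support ratio: 5.9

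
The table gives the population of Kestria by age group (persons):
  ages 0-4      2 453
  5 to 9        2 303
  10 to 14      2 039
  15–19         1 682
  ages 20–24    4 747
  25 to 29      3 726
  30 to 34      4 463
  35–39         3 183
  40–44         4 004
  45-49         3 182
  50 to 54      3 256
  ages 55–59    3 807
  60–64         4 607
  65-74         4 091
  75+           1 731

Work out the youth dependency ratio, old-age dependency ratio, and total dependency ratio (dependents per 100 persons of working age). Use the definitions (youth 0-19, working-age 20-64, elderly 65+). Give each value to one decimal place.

Youth dependency ratio: 24.2
Old-age dependency ratio: 16.6
Total dependency ratio: 40.9

0–19: 2 453 + 2 303 + 2 039 + 1 682 = 8 477
20–64: 4 747 + 3 726 + 4 463 + 3 183 + 4 004 + 3 182 + 3 256 + 3 807 + 4 607 = 34 975
65+: 4 091 + 1 731 = 5 822
Youth dependency ratio = 8 477 / 34 975 × 100 = 24.2
Old-age dependency ratio = 5 822 / 34 975 × 100 = 16.6
Total dependency ratio = (8 477 + 5 822) / 34 975 × 100 = 14 299 / 34 975 × 100 = 40.9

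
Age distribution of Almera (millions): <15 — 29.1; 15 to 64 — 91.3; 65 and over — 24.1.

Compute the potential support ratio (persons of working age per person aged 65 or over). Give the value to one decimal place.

Potential support ratio: 3.8

Potential support ratio = 91.3 / 24.1 = 3.8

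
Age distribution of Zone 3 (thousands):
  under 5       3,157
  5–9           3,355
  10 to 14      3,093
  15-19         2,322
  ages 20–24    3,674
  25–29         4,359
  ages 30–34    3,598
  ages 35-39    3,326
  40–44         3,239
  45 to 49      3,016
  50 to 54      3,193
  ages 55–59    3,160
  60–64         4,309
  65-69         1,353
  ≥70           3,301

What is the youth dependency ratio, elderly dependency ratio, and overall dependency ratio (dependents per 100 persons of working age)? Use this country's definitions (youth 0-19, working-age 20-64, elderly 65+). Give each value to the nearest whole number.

Youth dependency ratio: 37
Old-age dependency ratio: 15
Total dependency ratio: 52

0–19: 3,157 + 3,355 + 3,093 + 2,322 = 11,927
20–64: 3,674 + 4,359 + 3,598 + 3,326 + 3,239 + 3,016 + 3,193 + 3,160 + 4,309 = 31,874
65+: 1,353 + 3,301 = 4,654
Youth dependency ratio = 11,927 / 31,874 × 100 = 37
Old-age dependency ratio = 4,654 / 31,874 × 100 = 15
Total dependency ratio = (11,927 + 4,654) / 31,874 × 100 = 16,581 / 31,874 × 100 = 52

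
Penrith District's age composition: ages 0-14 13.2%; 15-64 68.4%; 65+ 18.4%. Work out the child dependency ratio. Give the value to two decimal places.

Youth dependency ratio = 13.2 / 68.4 × 100 = 19.30

Youth dependency ratio: 19.30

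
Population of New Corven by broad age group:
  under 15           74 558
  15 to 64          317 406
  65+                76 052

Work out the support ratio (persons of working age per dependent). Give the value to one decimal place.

Support ratio: 2.1

Support ratio = 317 406 / (74 558 + 76 052) = 317 406 / 150 610 = 2.1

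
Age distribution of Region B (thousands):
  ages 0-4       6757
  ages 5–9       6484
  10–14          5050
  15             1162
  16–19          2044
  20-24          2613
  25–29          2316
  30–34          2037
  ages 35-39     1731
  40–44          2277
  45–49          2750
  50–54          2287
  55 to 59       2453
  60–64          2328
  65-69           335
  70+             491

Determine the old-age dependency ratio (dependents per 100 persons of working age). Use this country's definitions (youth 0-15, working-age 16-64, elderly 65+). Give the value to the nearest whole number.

Old-age dependency ratio: 4

0–15: 6757 + 6484 + 5050 + 1162 = 19453
16–64: 2044 + 2613 + 2316 + 2037 + 1731 + 2277 + 2750 + 2287 + 2453 + 2328 = 22836
65+: 335 + 491 = 826
Old-age dependency ratio = 826 / 22836 × 100 = 4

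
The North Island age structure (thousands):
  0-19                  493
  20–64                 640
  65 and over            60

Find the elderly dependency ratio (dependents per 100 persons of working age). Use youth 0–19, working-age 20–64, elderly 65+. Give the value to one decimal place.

Old-age dependency ratio = 60 / 640 × 100 = 9.4

Old-age dependency ratio: 9.4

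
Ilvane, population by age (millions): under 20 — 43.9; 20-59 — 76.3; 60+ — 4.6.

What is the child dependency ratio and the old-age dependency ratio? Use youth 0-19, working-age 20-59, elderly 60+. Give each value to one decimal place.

Youth dependency ratio: 57.5
Old-age dependency ratio: 6.0

Youth dependency ratio = 43.9 / 76.3 × 100 = 57.5
Old-age dependency ratio = 4.6 / 76.3 × 100 = 6.0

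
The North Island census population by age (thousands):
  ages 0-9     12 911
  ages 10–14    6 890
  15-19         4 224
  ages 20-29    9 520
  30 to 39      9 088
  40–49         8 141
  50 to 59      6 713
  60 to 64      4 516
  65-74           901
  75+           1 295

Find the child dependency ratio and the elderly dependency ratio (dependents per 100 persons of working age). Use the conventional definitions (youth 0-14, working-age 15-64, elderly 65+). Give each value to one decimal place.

Youth dependency ratio: 46.9
Old-age dependency ratio: 5.2

0–14: 12 911 + 6 890 = 19 801
15–64: 4 224 + 9 520 + 9 088 + 8 141 + 6 713 + 4 516 = 42 202
65+: 901 + 1 295 = 2 196
Youth dependency ratio = 19 801 / 42 202 × 100 = 46.9
Old-age dependency ratio = 2 196 / 42 202 × 100 = 5.2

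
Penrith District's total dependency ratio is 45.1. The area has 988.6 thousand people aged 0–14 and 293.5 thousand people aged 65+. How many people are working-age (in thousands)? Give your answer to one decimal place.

Working-age: 2 842.8

Total dependency ratio = (youth + elderly) / working-age × 100
45.1 = (988.6 + 293.5) / W × 100
⇒ 2 842.8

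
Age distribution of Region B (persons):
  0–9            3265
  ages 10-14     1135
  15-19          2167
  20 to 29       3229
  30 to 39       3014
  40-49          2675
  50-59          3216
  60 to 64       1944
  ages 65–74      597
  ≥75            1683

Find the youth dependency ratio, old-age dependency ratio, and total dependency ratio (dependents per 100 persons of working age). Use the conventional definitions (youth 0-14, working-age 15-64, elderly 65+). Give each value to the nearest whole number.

0–14: 3265 + 1135 = 4400
15–64: 2167 + 3229 + 3014 + 2675 + 3216 + 1944 = 16245
65+: 597 + 1683 = 2280
Youth dependency ratio = 4400 / 16245 × 100 = 27
Old-age dependency ratio = 2280 / 16245 × 100 = 14
Total dependency ratio = (4400 + 2280) / 16245 × 100 = 6680 / 16245 × 100 = 41

Youth dependency ratio: 27
Old-age dependency ratio: 14
Total dependency ratio: 41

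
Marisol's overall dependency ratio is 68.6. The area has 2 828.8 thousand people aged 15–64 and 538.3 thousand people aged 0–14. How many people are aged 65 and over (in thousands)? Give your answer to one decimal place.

Aged 65 and over: 1 402.3

Total dependency ratio = (youth + elderly) / working-age × 100
68.6 = (538.3 + E) / 2 828.8 × 100
⇒ 1 402.3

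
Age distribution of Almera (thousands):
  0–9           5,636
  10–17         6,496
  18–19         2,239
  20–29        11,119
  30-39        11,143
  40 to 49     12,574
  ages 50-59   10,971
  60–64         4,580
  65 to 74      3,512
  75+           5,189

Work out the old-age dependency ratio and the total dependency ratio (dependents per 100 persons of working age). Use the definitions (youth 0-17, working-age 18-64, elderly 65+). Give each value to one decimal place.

Old-age dependency ratio: 16.5
Total dependency ratio: 39.6

0–17: 5,636 + 6,496 = 12,132
18–64: 2,239 + 11,119 + 11,143 + 12,574 + 10,971 + 4,580 = 52,626
65+: 3,512 + 5,189 = 8,701
Old-age dependency ratio = 8,701 / 52,626 × 100 = 16.5
Total dependency ratio = (12,132 + 8,701) / 52,626 × 100 = 20,833 / 52,626 × 100 = 39.6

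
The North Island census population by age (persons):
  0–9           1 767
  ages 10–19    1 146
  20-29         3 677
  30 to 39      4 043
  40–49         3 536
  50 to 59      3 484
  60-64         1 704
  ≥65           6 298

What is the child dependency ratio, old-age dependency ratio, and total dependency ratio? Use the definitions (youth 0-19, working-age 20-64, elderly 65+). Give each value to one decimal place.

Youth dependency ratio: 17.7
Old-age dependency ratio: 38.3
Total dependency ratio: 56.0

0–19: 1 767 + 1 146 = 2 913
20–64: 3 677 + 4 043 + 3 536 + 3 484 + 1 704 = 16 444
65+: 6 298
Youth dependency ratio = 2 913 / 16 444 × 100 = 17.7
Old-age dependency ratio = 6 298 / 16 444 × 100 = 38.3
Total dependency ratio = (2 913 + 6 298) / 16 444 × 100 = 9 211 / 16 444 × 100 = 56.0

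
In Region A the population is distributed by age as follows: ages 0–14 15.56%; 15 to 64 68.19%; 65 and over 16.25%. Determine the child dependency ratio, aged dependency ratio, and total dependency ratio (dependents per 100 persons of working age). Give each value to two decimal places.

Youth dependency ratio = 15.56 / 68.19 × 100 = 22.82
Old-age dependency ratio = 16.25 / 68.19 × 100 = 23.83
Total dependency ratio = (15.56 + 16.25) / 68.19 × 100 = 31.81 / 68.19 × 100 = 46.65

Youth dependency ratio: 22.82
Old-age dependency ratio: 23.83
Total dependency ratio: 46.65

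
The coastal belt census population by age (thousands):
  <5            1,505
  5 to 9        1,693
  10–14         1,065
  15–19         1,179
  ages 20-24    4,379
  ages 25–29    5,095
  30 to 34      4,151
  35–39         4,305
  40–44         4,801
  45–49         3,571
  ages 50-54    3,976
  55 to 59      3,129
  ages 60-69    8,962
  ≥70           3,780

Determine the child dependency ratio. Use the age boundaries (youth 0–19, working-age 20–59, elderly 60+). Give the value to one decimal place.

Youth dependency ratio: 16.3

0–19: 1,505 + 1,693 + 1,065 + 1,179 = 5,442
20–59: 4,379 + 5,095 + 4,151 + 4,305 + 4,801 + 3,571 + 3,976 + 3,129 = 33,407
60+: 8,962 + 3,780 = 12,742
Youth dependency ratio = 5,442 / 33,407 × 100 = 16.3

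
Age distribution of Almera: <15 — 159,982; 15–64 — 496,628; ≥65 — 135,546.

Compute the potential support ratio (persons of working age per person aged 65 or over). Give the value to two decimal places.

Potential support ratio = 496,628 / 135,546 = 3.66

Potential support ratio: 3.66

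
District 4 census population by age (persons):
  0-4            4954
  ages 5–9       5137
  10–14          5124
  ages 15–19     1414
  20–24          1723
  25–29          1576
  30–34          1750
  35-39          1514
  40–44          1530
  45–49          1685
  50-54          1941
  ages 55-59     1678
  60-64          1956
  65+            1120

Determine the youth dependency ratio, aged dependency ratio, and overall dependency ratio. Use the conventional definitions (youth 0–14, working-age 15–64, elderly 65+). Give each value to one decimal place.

Youth dependency ratio: 90.7
Old-age dependency ratio: 6.7
Total dependency ratio: 97.4

0–14: 4954 + 5137 + 5124 = 15215
15–64: 1414 + 1723 + 1576 + 1750 + 1514 + 1530 + 1685 + 1941 + 1678 + 1956 = 16767
65+: 1120
Youth dependency ratio = 15215 / 16767 × 100 = 90.7
Old-age dependency ratio = 1120 / 16767 × 100 = 6.7
Total dependency ratio = (15215 + 1120) / 16767 × 100 = 16335 / 16767 × 100 = 97.4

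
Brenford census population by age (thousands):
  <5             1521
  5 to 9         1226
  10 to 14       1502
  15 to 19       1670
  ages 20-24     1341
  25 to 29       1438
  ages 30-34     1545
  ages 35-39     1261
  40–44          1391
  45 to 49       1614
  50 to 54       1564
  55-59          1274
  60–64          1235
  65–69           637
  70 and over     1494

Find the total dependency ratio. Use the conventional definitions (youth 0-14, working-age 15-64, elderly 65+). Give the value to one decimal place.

Total dependency ratio: 44.5

0–14: 1521 + 1226 + 1502 = 4249
15–64: 1670 + 1341 + 1438 + 1545 + 1261 + 1391 + 1614 + 1564 + 1274 + 1235 = 14333
65+: 637 + 1494 = 2131
Total dependency ratio = (4249 + 2131) / 14333 × 100 = 6380 / 14333 × 100 = 44.5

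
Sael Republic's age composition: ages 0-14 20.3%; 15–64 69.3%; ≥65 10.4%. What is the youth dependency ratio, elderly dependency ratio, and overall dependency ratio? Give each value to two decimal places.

Youth dependency ratio = 20.3 / 69.3 × 100 = 29.29
Old-age dependency ratio = 10.4 / 69.3 × 100 = 15.01
Total dependency ratio = (20.3 + 10.4) / 69.3 × 100 = 30.7 / 69.3 × 100 = 44.30

Youth dependency ratio: 29.29
Old-age dependency ratio: 15.01
Total dependency ratio: 44.30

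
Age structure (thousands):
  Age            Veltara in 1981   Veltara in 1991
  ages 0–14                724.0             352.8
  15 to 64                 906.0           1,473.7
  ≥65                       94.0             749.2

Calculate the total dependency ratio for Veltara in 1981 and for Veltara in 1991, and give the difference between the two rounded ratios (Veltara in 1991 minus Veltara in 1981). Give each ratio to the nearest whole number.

Veltara in 1981: (724.0 + 94.0) / 906.0 × 100 = 818.0 / 906.0 × 100 = 90
Veltara in 1991: (352.8 + 749.2) / 1,473.7 × 100 = 1,102.0 / 1,473.7 × 100 = 75

Veltara in 1981: 90
Veltara in 1991: 75
Difference: -15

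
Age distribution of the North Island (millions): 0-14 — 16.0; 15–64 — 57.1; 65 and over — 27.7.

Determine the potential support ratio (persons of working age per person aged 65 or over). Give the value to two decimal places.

Potential support ratio: 2.06

Potential support ratio = 57.1 / 27.7 = 2.06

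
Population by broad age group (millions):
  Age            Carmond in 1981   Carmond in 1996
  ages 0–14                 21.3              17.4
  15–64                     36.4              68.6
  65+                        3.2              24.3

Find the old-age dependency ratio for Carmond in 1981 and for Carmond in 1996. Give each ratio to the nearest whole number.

Carmond in 1981: 9
Carmond in 1996: 35

Carmond in 1981: 3.2 / 36.4 × 100 = 9
Carmond in 1996: 24.3 / 68.6 × 100 = 35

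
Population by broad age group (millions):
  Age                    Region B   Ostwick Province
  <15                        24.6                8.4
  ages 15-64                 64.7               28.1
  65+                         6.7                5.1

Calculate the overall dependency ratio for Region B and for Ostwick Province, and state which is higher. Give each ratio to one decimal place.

Region B: 48.4
Ostwick Province: 48.0
Higher: Region B

Region B: (24.6 + 6.7) / 64.7 × 100 = 31.3 / 64.7 × 100 = 48.4
Ostwick Province: (8.4 + 5.1) / 28.1 × 100 = 13.5 / 28.1 × 100 = 48.0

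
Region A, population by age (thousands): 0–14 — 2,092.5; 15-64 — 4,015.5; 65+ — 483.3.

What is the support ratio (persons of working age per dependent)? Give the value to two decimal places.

Support ratio: 1.56

Support ratio = 4,015.5 / (2,092.5 + 483.3) = 4,015.5 / 2,575.8 = 1.56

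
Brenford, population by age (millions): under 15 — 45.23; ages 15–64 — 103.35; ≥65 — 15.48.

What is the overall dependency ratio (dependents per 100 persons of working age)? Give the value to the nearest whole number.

Total dependency ratio: 59

Total dependency ratio = (45.23 + 15.48) / 103.35 × 100 = 60.71 / 103.35 × 100 = 59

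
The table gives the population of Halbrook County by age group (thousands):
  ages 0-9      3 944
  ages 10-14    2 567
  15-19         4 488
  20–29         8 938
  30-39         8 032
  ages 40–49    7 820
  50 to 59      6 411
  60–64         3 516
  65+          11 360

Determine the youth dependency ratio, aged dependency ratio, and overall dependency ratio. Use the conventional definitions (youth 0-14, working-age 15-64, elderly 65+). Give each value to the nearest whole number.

Youth dependency ratio: 17
Old-age dependency ratio: 29
Total dependency ratio: 46

0–14: 3 944 + 2 567 = 6 511
15–64: 4 488 + 8 938 + 8 032 + 7 820 + 6 411 + 3 516 = 39 205
65+: 11 360
Youth dependency ratio = 6 511 / 39 205 × 100 = 17
Old-age dependency ratio = 11 360 / 39 205 × 100 = 29
Total dependency ratio = (6 511 + 11 360) / 39 205 × 100 = 17 871 / 39 205 × 100 = 46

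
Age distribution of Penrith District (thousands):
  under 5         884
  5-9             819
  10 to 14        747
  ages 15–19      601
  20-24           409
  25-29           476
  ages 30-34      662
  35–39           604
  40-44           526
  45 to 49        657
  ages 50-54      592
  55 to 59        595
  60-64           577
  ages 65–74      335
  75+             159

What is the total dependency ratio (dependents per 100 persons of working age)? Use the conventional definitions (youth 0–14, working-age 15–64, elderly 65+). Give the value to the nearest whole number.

0–14: 884 + 819 + 747 = 2450
15–64: 601 + 409 + 476 + 662 + 604 + 526 + 657 + 592 + 595 + 577 = 5699
65+: 335 + 159 = 494
Total dependency ratio = (2450 + 494) / 5699 × 100 = 2944 / 5699 × 100 = 52

Total dependency ratio: 52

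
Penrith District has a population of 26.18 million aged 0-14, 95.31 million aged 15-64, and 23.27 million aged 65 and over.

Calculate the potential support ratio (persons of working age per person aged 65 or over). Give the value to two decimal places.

Potential support ratio: 4.10

Potential support ratio = 95.31 / 23.27 = 4.10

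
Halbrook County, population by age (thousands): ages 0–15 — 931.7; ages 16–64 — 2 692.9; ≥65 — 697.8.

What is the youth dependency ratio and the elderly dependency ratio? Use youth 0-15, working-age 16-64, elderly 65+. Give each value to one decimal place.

Youth dependency ratio: 34.6
Old-age dependency ratio: 25.9

Youth dependency ratio = 931.7 / 2 692.9 × 100 = 34.6
Old-age dependency ratio = 697.8 / 2 692.9 × 100 = 25.9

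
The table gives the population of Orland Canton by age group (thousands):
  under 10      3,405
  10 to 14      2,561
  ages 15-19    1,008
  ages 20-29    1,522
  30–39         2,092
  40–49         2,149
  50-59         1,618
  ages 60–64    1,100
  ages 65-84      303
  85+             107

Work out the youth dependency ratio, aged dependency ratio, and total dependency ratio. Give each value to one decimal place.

0–14: 3,405 + 2,561 = 5,966
15–64: 1,008 + 1,522 + 2,092 + 2,149 + 1,618 + 1,100 = 9,489
65+: 303 + 107 = 410
Youth dependency ratio = 5,966 / 9,489 × 100 = 62.9
Old-age dependency ratio = 410 / 9,489 × 100 = 4.3
Total dependency ratio = (5,966 + 410) / 9,489 × 100 = 6,376 / 9,489 × 100 = 67.2

Youth dependency ratio: 62.9
Old-age dependency ratio: 4.3
Total dependency ratio: 67.2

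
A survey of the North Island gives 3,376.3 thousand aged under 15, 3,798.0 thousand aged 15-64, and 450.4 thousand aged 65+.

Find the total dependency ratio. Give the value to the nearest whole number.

Total dependency ratio = (3,376.3 + 450.4) / 3,798.0 × 100 = 3,826.7 / 3,798.0 × 100 = 101

Total dependency ratio: 101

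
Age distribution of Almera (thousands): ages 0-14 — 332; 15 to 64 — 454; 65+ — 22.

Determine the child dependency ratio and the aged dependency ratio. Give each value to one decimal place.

Youth dependency ratio: 73.1
Old-age dependency ratio: 4.8

Youth dependency ratio = 332 / 454 × 100 = 73.1
Old-age dependency ratio = 22 / 454 × 100 = 4.8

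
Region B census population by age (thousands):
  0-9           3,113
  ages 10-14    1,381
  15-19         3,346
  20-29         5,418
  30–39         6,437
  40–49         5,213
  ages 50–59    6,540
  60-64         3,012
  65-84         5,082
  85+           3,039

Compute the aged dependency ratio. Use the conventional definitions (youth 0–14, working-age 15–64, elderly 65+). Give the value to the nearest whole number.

0–14: 3,113 + 1,381 = 4,494
15–64: 3,346 + 5,418 + 6,437 + 5,213 + 6,540 + 3,012 = 29,966
65+: 5,082 + 3,039 = 8,121
Old-age dependency ratio = 8,121 / 29,966 × 100 = 27

Old-age dependency ratio: 27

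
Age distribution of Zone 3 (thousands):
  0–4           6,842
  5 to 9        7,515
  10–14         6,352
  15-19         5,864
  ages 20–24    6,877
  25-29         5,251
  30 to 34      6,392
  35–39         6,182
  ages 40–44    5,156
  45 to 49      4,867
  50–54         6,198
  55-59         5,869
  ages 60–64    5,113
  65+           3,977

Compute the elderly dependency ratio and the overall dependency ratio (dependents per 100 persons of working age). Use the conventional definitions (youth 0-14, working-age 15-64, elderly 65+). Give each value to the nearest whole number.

0–14: 6,842 + 7,515 + 6,352 = 20,709
15–64: 5,864 + 6,877 + 5,251 + 6,392 + 6,182 + 5,156 + 4,867 + 6,198 + 5,869 + 5,113 = 57,769
65+: 3,977
Old-age dependency ratio = 3,977 / 57,769 × 100 = 7
Total dependency ratio = (20,709 + 3,977) / 57,769 × 100 = 24,686 / 57,769 × 100 = 43

Old-age dependency ratio: 7
Total dependency ratio: 43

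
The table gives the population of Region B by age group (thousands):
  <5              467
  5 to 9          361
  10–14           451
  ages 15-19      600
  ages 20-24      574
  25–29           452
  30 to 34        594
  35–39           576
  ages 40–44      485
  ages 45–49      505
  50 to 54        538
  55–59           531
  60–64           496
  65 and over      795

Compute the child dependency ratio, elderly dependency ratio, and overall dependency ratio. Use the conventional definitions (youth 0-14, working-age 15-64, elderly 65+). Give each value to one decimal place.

0–14: 467 + 361 + 451 = 1279
15–64: 600 + 574 + 452 + 594 + 576 + 485 + 505 + 538 + 531 + 496 = 5351
65+: 795
Youth dependency ratio = 1279 / 5351 × 100 = 23.9
Old-age dependency ratio = 795 / 5351 × 100 = 14.9
Total dependency ratio = (1279 + 795) / 5351 × 100 = 2074 / 5351 × 100 = 38.8

Youth dependency ratio: 23.9
Old-age dependency ratio: 14.9
Total dependency ratio: 38.8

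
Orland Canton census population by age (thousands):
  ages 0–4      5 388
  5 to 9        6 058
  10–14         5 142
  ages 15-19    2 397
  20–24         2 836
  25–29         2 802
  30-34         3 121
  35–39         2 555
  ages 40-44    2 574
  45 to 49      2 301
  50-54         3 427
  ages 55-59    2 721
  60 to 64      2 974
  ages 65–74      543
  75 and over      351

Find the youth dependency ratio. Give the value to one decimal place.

Youth dependency ratio: 59.9

0–14: 5 388 + 6 058 + 5 142 = 16 588
15–64: 2 397 + 2 836 + 2 802 + 3 121 + 2 555 + 2 574 + 2 301 + 3 427 + 2 721 + 2 974 = 27 708
65+: 543 + 351 = 894
Youth dependency ratio = 16 588 / 27 708 × 100 = 59.9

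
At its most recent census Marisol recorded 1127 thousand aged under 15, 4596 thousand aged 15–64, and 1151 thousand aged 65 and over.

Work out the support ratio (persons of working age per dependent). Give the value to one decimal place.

Support ratio = 4596 / (1127 + 1151) = 4596 / 2278 = 2.0

Support ratio: 2.0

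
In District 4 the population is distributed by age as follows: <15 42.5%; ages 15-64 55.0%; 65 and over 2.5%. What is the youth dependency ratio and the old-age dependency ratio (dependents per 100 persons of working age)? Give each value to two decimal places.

Youth dependency ratio = 42.5 / 55.0 × 100 = 77.27
Old-age dependency ratio = 2.5 / 55.0 × 100 = 4.55

Youth dependency ratio: 77.27
Old-age dependency ratio: 4.55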